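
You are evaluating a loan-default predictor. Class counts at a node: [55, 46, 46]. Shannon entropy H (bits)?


Probabilities: [55/147, 46/147, 46/147] ≈ [0.3741, 0.3129, 0.3129]
H = -((55/147)·log₂(55/147) + (46/147)·log₂(46/147) + (46/147)·log₂(46/147))
  = 1.5797 bits

1.5797 bits


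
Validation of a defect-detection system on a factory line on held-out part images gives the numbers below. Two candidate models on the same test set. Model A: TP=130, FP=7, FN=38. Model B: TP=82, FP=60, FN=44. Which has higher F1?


Model A: P=130/137=0.9489, R=130/168=0.7738, F1=2PR/(P+R)=2TP/(2TP+FP+FN)=260/305=0.8525
Model B: P=82/142=0.5775, R=82/126=0.6508, F1=2PR/(P+R)=2TP/(2TP+FP+FN)=164/268=0.6119
0.8525 > 0.6119 → Model A

Model A


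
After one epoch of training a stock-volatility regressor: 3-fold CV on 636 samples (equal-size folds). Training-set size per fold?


Fold size = 636/3 = 212
Training per fold = 636 - 212 = 424

424


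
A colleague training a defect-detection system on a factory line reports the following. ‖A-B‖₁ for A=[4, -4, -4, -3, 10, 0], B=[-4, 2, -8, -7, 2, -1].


d = |4+ 4| + |-4-2| + |-4+ 8| + |-3+ 7| + |10-2| + |0+ 1|
  = 8 + 6 + 4 + 4 + 8 + 1
  = 31

31


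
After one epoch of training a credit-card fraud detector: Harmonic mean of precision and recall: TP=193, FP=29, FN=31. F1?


Precision = 193/222 = 0.8694
Recall = 193/224 = 0.8616
F1 = 2·P·R/(P+R) = 2·TP/(2·TP+FP+FN) = 386/(386+29+31) = 386/446 = 0.8655

0.8655


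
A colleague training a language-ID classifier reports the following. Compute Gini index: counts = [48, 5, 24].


Probabilities: [48/77, 5/77, 24/77] ≈ [0.6234, 0.0649, 0.3117]
Σpᵢ² = (2304 + 25 + 576)/77² = 2905/5929
Gini = 1 - Σpᵢ² = 1 - 2905/5929 = 0.51

0.51


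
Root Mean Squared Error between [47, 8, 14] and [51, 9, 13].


MSE = 18/3 = 6
RMSE = √(18/3) = 2.4495

2.4495


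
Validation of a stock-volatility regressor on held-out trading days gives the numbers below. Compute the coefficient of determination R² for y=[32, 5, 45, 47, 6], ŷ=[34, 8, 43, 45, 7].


ȳ = 27
SS_res = Σ(y-ŷ)² = 22
SS_tot = Σ(y-ȳ)² = 1674
R² = 1 - SS_res/SS_tot = 1 - 0.0131 = 0.9869

0.9869


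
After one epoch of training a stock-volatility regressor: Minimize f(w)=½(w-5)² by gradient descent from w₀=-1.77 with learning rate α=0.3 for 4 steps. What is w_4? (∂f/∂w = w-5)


step 1: grad = -1.77-5 = -6.77; w = -1.77 - 0.3·(-6.77) = 0.261
step 2: grad = 0.261-5 = -4.739; w = 0.261 - 0.3·(-4.739) = 1.6827
step 3: grad = 1.6827-5 = -3.3173; w = 1.6827 - 0.3·(-3.3173) = 2.67789
step 4: grad = 2.67789-5 = -2.32211; w = 2.67789 - 0.3·(-2.32211) = 3.374523

3.374523


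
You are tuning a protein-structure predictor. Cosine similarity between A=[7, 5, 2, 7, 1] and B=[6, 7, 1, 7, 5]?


A·B = 7·6 + 5·7 + 2·1 + 7·7 + 1·5 = 133
‖A‖ = √128 = 11.3137, ‖B‖ = √160 = 12.6491
cos = 133/(√128·√160) = 133/√20480 = 0.9294

0.9294


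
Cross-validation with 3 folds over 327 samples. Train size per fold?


Fold size = 327/3 = 109
Training per fold = 327 - 109 = 218

218


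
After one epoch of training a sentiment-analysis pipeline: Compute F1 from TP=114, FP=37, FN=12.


Precision = 114/151 = 0.755
Recall = 114/126 = 0.9048
F1 = 2·P·R/(P+R) = 2·TP/(2·TP+FP+FN) = 228/(228+37+12) = 228/277 = 0.8231

0.8231


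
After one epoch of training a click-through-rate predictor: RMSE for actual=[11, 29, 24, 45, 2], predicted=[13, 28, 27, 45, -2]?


MSE = 30/5 = 6
RMSE = √(30/5) = 2.4495

2.4495


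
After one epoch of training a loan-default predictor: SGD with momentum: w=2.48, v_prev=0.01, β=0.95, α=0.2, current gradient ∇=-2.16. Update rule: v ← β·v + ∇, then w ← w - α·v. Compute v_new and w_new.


v_new = 0.95·0.01 - 2.16 = 0.0095 - 2.16 = -2.1505
w_new = 2.48 - 0.2·-2.1505 = 2.48 + 0.4301 = 2.9101

v_new=-2.1505, w_new=2.9101


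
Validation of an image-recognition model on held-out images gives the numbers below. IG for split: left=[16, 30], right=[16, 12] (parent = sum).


Parent = [32, 42], H_parent = 0.9868
H_left = 0.9321 (n=46), H_right = 0.9852 (n=28)
H_children = (46/74)·0.9321 + (28/74)·0.9852 = 0.9522
IG = 0.9868 - 0.9522 = 0.0346

0.0346


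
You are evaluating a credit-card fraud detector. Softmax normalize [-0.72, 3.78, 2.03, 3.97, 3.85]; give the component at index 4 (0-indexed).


Exponentials: e^-0.72=0.4868, e^3.78=43.816, e^2.03=7.6141, e^3.97=52.9845, e^3.85=46.9931
Sum = 151.8945
Softmax = [0.0032, 0.2885, 0.0501, 0.3488, 0.3094]
p[4] = 46.9931/151.8945 = 0.3094

0.3094


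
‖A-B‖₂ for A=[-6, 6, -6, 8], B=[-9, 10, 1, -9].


d = √((-6+ 9)² + (6-10)² + (-6-1)² + (8+ 9)²)
  = √(9 + 16 + 49 + 289)
  = √363 = 19.0526

19.0526


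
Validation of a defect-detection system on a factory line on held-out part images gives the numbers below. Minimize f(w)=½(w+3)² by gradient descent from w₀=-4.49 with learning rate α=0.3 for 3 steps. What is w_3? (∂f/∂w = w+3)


step 1: grad = -4.49+3 = -1.49; w = -4.49 - 0.3·(-1.49) = -4.043
step 2: grad = -4.043+3 = -1.043; w = -4.043 - 0.3·(-1.043) = -3.7301
step 3: grad = -3.7301+3 = -0.7301; w = -3.7301 - 0.3·(-0.7301) = -3.51107

-3.51107


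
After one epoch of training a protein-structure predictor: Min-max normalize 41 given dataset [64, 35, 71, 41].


min=35, max=71
(41-35)/(71-35) = 6/36 = 0.1667

0.1667


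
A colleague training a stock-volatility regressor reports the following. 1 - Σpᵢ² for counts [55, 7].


Probabilities: [55/62, 7/62] ≈ [0.8871, 0.1129]
Σpᵢ² = (3025 + 49)/62² = 3074/3844
Gini = 1 - Σpᵢ² = 1 - 3074/3844 = 0.2003

0.2003


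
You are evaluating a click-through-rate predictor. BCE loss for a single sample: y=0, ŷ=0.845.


BCE = -[y·ln(p) + (1-y)·ln(1-p)]
= -0 - 1·ln(1-0.845)
= -ln(0.155) = 1.8643

1.8643


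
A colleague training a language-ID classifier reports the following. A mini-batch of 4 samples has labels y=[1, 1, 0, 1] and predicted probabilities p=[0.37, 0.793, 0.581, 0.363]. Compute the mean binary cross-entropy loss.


L[0] = -ln(0.37) = 0.9943
L[1] = -ln(0.793) = 0.2319
L[2] = -ln(1-0.581) = -ln(0.419) = 0.8699
L[3] = -ln(0.363) = 1.0134
mean = (0.9943 + 0.2319 + 0.8699 + 1.0134)/4 = 0.7774

0.7774


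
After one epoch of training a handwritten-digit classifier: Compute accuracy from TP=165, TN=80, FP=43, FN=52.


Accuracy = (TP+TN)/(TP+TN+FP+FN)
= (165+80)/(340)
= 245/340 = 72.06%

72.06%


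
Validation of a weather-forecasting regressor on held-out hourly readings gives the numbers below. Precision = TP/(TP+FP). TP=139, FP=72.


Precision = TP/(TP+FP)
= 139/(139+72)
= 139/211 = 65.88%

65.88%


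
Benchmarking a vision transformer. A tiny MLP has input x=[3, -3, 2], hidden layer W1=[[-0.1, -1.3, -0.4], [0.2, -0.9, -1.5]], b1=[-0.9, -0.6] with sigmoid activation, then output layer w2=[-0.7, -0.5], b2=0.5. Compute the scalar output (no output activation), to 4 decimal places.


z1[0] = (-0.1)·(3) + (-1.3)·(-3) + (-0.4)·(2) - 0.9 = 1.9
z1[1] = (0.2)·(3) + (-0.9)·(-3) + (-1.5)·(2) - 0.6 = -0.3
h = sigmoid(z1) = [0.8699, 0.4256]
output = (-0.7)·(0.8699) + (-0.5)·(0.4256) + 0.5 = -0.3217

-0.3217


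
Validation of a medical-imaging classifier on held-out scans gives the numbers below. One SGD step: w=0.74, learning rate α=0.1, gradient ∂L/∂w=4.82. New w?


w_new = w - α·∇
= 0.74 - 0.1·4.82
= 0.74 - 0.482
= 0.258

0.258


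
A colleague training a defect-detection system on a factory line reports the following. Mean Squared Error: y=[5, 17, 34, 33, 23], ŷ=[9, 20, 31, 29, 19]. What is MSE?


Squared errors: (5-9)²=16, (17-20)²=9, (34-31)²=9, (33-29)²=16, (23-19)²=16
Sum = 66
MSE = 66/5 = 66/5

66/5


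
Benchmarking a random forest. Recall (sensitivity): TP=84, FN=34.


Recall = TP/(TP+FN)
= 84/(84+34)
= 84/118 = 71.19%

71.19%


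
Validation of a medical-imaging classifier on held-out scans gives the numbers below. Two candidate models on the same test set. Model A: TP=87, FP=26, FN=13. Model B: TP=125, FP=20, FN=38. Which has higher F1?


Model A: P=87/113=0.7699, R=87/100=0.87, F1=2PR/(P+R)=2TP/(2TP+FP+FN)=174/213=0.8169
Model B: P=125/145=0.8621, R=125/163=0.7669, F1=2PR/(P+R)=2TP/(2TP+FP+FN)=250/308=0.8117
0.8169 > 0.8117 → Model A

Model A


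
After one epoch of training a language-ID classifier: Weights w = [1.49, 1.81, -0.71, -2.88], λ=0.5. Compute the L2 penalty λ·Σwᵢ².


‖w‖₂² = (1.49)² + (1.81)² + (-0.71)² + (-2.88)²
     = 2.2201 + 3.2761 + 0.5041 + 8.2944
     = 14.2947
λ·‖w‖₂² = 0.5·14.2947 = 7.14735

7.14735


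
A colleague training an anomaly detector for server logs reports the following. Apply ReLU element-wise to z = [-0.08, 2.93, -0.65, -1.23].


ReLU(-0.08) = max(0, -0.08) = 0.0
ReLU(2.93) = max(0, 2.93) = 2.93
ReLU(-0.65) = max(0, -0.65) = 0.0
ReLU(-1.23) = max(0, -1.23) = 0.0
result = [0.0, 2.93, 0.0, 0.0]

[0.0, 2.93, 0.0, 0.0]


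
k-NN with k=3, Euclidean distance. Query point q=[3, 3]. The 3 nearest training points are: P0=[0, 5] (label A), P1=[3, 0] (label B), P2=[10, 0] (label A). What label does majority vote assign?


d(q,P0) = 3.6056  (label A)
d(q,P1) = 3.0  (label B)
d(q,P2) = 7.6158  (label A)
Votes: A=2, B=1
Majority → A

A


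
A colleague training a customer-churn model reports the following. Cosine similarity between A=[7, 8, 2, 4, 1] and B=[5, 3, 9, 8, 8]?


A·B = 7·5 + 8·3 + 2·9 + 4·8 + 1·8 = 117
‖A‖ = √134 = 11.5758, ‖B‖ = √243 = 15.5885
cos = 117/(√134·√243) = 117/√32562 = 0.6484

0.6484


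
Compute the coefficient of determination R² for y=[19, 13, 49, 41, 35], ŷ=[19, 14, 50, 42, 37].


ȳ = 31.4
SS_res = Σ(y-ŷ)² = 7
SS_tot = Σ(y-ȳ)² = 907.2
R² = 1 - SS_res/SS_tot = 1 - 0.0077 = 0.9923

0.9923


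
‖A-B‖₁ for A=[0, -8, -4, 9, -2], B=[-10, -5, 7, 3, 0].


d = |0+ 10| + |-8+ 5| + |-4-7| + |9-3| + |-2-0|
  = 10 + 3 + 11 + 6 + 2
  = 32

32


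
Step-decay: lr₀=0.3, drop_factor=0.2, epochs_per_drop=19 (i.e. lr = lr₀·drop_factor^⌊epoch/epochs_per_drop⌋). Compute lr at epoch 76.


n_drops = ⌊76/19⌋ = 4
lr = 0.3·0.2^4 = 0.3·0.0016 = 0.00048

0.00048


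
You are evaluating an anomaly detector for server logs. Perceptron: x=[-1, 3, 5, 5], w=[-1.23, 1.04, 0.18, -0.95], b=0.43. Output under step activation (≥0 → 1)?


z = (-1)·(-1.23) + (3)·(1.04) + (5)·(0.18) + (5)·(-0.95) + 0.43
  = 0.93
step(z) = 1 (z≥0)

1


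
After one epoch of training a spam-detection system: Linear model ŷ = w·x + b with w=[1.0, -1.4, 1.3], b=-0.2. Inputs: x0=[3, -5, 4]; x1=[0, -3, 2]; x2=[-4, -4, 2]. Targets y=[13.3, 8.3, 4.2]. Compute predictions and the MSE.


ŷ0 = (1.0)·(3) + (-1.4)·(-5) + (1.3)·(4) - 0.2 = 15.0
ŷ1 = (1.0)·(0) + (-1.4)·(-3) + (1.3)·(2) - 0.2 = 6.6
ŷ2 = (1.0)·(-4) + (-1.4)·(-4) + (1.3)·(2) - 0.2 = 4.0
errors² = [2.89, 2.89, 0.04]
MSE = 5.8200/3 = 1.94

1.94


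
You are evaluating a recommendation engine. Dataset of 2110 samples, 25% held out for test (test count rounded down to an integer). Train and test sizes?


Test = ⌊2110·25/100⌋ = 527
Train = 2110 - 527 = 1583

Train: 1583, Test: 527


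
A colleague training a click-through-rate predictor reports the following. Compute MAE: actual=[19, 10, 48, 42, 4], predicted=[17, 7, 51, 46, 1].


Absolute errors: |19-17|=2, |10-7|=3, |48-51|=3, |42-46|=4, |4-1|=3
Sum = 15
MAE = 15/5 = 3

3


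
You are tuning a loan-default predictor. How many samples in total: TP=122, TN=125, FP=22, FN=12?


Total = TP + TN + FP + FN
= 122 + 125 + 22 + 12
= 281
(Predicted positive: 144, predicted negative: 137)

281


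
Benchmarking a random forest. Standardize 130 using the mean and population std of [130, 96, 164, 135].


μ = 131.25, σ = 24.1389
z = (130 - 131.25)/24.1389 = -0.0518

-0.0518


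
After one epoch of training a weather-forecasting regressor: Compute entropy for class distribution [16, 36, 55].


Probabilities: [16/107, 36/107, 55/107] ≈ [0.1495, 0.3364, 0.514]
H = -((16/107)·log₂(16/107) + (36/107)·log₂(36/107) + (55/107)·log₂(55/107))
  = 1.4322 bits

1.4322 bits


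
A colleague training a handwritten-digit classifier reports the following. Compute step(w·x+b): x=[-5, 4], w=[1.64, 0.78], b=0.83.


z = (-5)·(1.64) + (4)·(0.78) + 0.83
  = -4.25
step(z) = 0 (z<0)

0


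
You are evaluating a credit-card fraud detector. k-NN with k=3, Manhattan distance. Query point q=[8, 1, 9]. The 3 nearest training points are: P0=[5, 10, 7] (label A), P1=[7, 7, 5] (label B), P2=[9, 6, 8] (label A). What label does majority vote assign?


d(q,P0) = 14  (label A)
d(q,P1) = 11  (label B)
d(q,P2) = 7  (label A)
Votes: A=2, B=1
Majority → A

A


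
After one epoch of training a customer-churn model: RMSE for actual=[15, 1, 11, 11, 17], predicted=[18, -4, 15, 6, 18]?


MSE = 76/5 = 15.2
RMSE = √(76/5) = 3.8987

3.8987


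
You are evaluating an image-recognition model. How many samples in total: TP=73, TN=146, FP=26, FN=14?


Total = TP + TN + FP + FN
= 73 + 146 + 26 + 14
= 259
(Predicted positive: 99, predicted negative: 160)

259


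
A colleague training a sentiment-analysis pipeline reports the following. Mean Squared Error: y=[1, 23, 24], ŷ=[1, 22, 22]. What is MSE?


Squared errors: (1-1)²=0, (23-22)²=1, (24-22)²=4
Sum = 5
MSE = 5/3 = 5/3

5/3


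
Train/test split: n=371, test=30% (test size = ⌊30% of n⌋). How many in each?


Test = ⌊371·30/100⌋ = 111
Train = 371 - 111 = 260

Train: 260, Test: 111


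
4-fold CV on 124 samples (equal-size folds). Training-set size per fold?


Fold size = 124/4 = 31
Training per fold = 124 - 31 = 93

93


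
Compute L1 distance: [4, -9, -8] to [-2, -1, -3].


d = |4+ 2| + |-9+ 1| + |-8+ 3|
  = 6 + 8 + 5
  = 19

19


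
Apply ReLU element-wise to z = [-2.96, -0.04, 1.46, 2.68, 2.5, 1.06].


ReLU(-2.96) = max(0, -2.96) = 0.0
ReLU(-0.04) = max(0, -0.04) = 0.0
ReLU(1.46) = max(0, 1.46) = 1.46
ReLU(2.68) = max(0, 2.68) = 2.68
ReLU(2.5) = max(0, 2.5) = 2.5
ReLU(1.06) = max(0, 1.06) = 1.06
result = [0.0, 0.0, 1.46, 2.68, 2.5, 1.06]

[0.0, 0.0, 1.46, 2.68, 2.5, 1.06]


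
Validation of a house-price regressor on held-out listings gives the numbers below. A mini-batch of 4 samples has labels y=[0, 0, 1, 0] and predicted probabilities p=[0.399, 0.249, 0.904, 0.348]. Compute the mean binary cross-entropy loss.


L[0] = -ln(1-0.399) = -ln(0.601) = 0.5092
L[1] = -ln(1-0.249) = -ln(0.751) = 0.2863
L[2] = -ln(0.904) = 0.1009
L[3] = -ln(1-0.348) = -ln(0.652) = 0.4277
mean = (0.5092 + 0.2863 + 0.1009 + 0.4277)/4 = 0.331

0.331


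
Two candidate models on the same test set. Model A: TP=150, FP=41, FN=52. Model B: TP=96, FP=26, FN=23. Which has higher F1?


Model A: P=150/191=0.7853, R=150/202=0.7426, F1=2PR/(P+R)=2TP/(2TP+FP+FN)=300/393=0.7634
Model B: P=96/122=0.7869, R=96/119=0.8067, F1=2PR/(P+R)=2TP/(2TP+FP+FN)=192/241=0.7967
0.7634 < 0.7967 → Model B

Model B


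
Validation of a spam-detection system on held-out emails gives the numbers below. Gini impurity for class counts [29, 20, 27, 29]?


Probabilities: [29/105, 20/105, 27/105, 29/105] ≈ [0.2762, 0.1905, 0.2571, 0.2762]
Σpᵢ² = (841 + 400 + 729 + 841)/105² = 2811/11025
Gini = 1 - Σpᵢ² = 1 - 2811/11025 = 0.745

0.745


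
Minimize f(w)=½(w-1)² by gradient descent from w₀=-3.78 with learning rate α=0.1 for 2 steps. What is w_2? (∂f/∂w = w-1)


step 1: grad = -3.78-1 = -4.78; w = -3.78 - 0.1·(-4.78) = -3.302
step 2: grad = -3.302-1 = -4.302; w = -3.302 - 0.1·(-4.302) = -2.8718

-2.8718


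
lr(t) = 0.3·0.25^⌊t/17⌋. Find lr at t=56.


n_drops = ⌊56/17⌋ = 3
lr = 0.3·0.25^3 = 0.3·0.015625 = 0.0046875

0.0046875


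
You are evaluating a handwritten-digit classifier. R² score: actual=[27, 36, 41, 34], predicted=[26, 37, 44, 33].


ȳ = 34.5
SS_res = Σ(y-ŷ)² = 12
SS_tot = Σ(y-ȳ)² = 101
R² = 1 - SS_res/SS_tot = 1 - 0.1188 = 0.8812

0.8812


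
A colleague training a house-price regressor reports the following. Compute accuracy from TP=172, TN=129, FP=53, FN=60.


Accuracy = (TP+TN)/(TP+TN+FP+FN)
= (172+129)/(414)
= 301/414 = 72.71%

72.71%


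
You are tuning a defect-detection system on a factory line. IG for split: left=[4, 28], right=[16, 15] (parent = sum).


Parent = [20, 43], H_parent = 0.9016
H_left = 0.5436 (n=32), H_right = 0.9992 (n=31)
H_children = (32/63)·0.5436 + (31/63)·0.9992 = 0.7678
IG = 0.9016 - 0.7678 = 0.1338

0.1338


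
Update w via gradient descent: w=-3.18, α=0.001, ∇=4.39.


w_new = w - α·∇
= -3.18 - 0.001·4.39
= -3.18 - 0.00439
= -3.18439

-3.18439


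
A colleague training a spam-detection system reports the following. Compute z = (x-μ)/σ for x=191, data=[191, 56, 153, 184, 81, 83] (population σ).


μ = 124.6667, σ = 53.3562
z = (191 - 124.6667)/53.3562 = 1.2432

1.2432


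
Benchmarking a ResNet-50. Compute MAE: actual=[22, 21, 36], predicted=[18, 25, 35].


Absolute errors: |22-18|=4, |21-25|=4, |36-35|=1
Sum = 9
MAE = 9/3 = 3

3


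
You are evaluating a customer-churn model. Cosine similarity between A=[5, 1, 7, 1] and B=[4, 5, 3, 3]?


A·B = 5·4 + 1·5 + 7·3 + 1·3 = 49
‖A‖ = √76 = 8.7178, ‖B‖ = √59 = 7.6811
cos = 49/(√76·√59) = 49/√4484 = 0.7318

0.7318


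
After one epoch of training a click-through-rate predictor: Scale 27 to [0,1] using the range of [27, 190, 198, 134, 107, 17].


min=17, max=198
(27-17)/(198-17) = 10/181 = 0.0552

0.0552


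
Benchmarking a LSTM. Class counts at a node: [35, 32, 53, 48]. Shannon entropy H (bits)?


Probabilities: [35/168, 32/168, 53/168, 48/168] ≈ [0.2083, 0.1905, 0.3155, 0.2857]
H = -((35/168)·log₂(35/168) + (32/168)·log₂(32/168) + (53/168)·log₂(53/168) + (48/168)·log₂(48/168))
  = 1.9686 bits

1.9686 bits


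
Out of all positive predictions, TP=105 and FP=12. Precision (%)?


Precision = TP/(TP+FP)
= 105/(105+12)
= 105/117 = 89.74%

89.74%


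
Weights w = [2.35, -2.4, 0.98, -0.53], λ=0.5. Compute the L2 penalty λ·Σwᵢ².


‖w‖₂² = (2.35)² + (-2.4)² + (0.98)² + (-0.53)²
     = 5.5225 + 5.76 + 0.9604 + 0.2809
     = 12.5238
λ·‖w‖₂² = 0.5·12.5238 = 6.2619

6.2619


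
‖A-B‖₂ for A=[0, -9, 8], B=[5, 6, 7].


d = √((0-5)² + (-9-6)² + (8-7)²)
  = √(25 + 225 + 1)
  = √251 = 15.843

15.843


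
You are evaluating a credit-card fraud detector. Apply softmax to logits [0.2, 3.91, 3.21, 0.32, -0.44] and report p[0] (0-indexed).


Exponentials: e^0.2=1.2214, e^3.91=49.899, e^3.21=24.7791, e^0.32=1.3771, e^-0.44=0.644
Sum = 77.9206
Softmax = [0.0157, 0.6404, 0.318, 0.0177, 0.0083]
p[0] = 1.2214/77.9206 = 0.0157

0.0157


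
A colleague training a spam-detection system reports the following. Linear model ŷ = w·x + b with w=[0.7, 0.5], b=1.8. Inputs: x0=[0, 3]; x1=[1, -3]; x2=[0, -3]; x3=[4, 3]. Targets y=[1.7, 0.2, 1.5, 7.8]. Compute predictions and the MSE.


ŷ0 = (0.7)·(0) + (0.5)·(3) + 1.8 = 3.3
ŷ1 = (0.7)·(1) + (0.5)·(-3) + 1.8 = 1.0
ŷ2 = (0.7)·(0) + (0.5)·(-3) + 1.8 = 0.3
ŷ3 = (0.7)·(4) + (0.5)·(3) + 1.8 = 6.1
errors² = [2.56, 0.64, 1.44, 2.89]
MSE = 7.5300/4 = 1.8825

1.8825


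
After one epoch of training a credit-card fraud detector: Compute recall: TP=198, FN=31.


Recall = TP/(TP+FN)
= 198/(198+31)
= 198/229 = 86.46%

86.46%


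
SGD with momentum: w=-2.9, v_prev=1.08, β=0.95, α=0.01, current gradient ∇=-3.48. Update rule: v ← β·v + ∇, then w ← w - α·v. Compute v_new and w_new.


v_new = 0.95·1.08 - 3.48 = 1.026 - 3.48 = -2.454
w_new = -2.9 - 0.01·-2.454 = -2.9 + 0.02454 = -2.87546

v_new=-2.454, w_new=-2.87546


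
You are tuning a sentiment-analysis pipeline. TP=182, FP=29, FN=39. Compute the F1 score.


Precision = 182/211 = 0.8626
Recall = 182/221 = 0.8235
F1 = 2·P·R/(P+R) = 2·TP/(2·TP+FP+FN) = 364/(364+29+39) = 364/432 = 0.8426

0.8426


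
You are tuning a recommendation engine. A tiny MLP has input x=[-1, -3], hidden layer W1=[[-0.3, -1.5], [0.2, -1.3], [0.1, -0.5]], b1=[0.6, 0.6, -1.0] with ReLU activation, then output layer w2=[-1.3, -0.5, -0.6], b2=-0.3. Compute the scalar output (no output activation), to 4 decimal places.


z1[0] = (-0.3)·(-1) + (-1.5)·(-3) + 0.6 = 5.4
z1[1] = (0.2)·(-1) + (-1.3)·(-3) + 0.6 = 4.3
z1[2] = (0.1)·(-1) + (-0.5)·(-3) - 1.0 = 0.4
h = ReLU(z1) = [5.4, 4.3, 0.4]
output = (-1.3)·(5.4) + (-0.5)·(4.3) + (-0.6)·(0.4) - 0.3 = -9.71

-9.71


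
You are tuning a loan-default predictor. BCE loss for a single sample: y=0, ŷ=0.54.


BCE = -[y·ln(p) + (1-y)·ln(1-p)]
= -0 - 1·ln(1-0.54)
= -ln(0.46) = 0.7765

0.7765


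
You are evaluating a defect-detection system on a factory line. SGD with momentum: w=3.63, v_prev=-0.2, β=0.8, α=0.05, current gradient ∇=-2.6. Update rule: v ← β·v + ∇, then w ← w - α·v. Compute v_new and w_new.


v_new = 0.8·-0.2 - 2.6 = -0.16 - 2.6 = -2.76
w_new = 3.63 - 0.05·-2.76 = 3.63 + 0.138 = 3.768

v_new=-2.76, w_new=3.768


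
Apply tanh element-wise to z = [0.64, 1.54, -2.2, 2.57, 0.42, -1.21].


tanh(0.64) = 0.5649
tanh(1.54) = 0.9121
tanh(-2.2) = -0.9757
tanh(2.57) = 0.9884
tanh(0.42) = 0.3969
tanh(-1.21) = -0.8367
result = [0.5649, 0.9121, -0.9757, 0.9884, 0.3969, -0.8367]

[0.5649, 0.9121, -0.9757, 0.9884, 0.3969, -0.8367]


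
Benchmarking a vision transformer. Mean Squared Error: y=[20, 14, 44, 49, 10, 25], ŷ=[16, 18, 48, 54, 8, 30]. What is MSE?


Squared errors: (20-16)²=16, (14-18)²=16, (44-48)²=16, (49-54)²=25, (10-8)²=4, (25-30)²=25
Sum = 102
MSE = 102/6 = 17

17


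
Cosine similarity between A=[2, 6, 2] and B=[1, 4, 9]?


A·B = 2·1 + 6·4 + 2·9 = 44
‖A‖ = √44 = 6.6332, ‖B‖ = √98 = 9.8995
cos = 44/(√44·√98) = 44/√4312 = 0.6701

0.6701


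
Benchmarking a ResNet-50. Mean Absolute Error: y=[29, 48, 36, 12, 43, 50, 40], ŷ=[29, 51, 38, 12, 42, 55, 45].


Absolute errors: |29-29|=0, |48-51|=3, |36-38|=2, |12-12|=0, |43-42|=1, |50-55|=5, |40-45|=5
Sum = 16
MAE = 16/7 = 16/7

16/7


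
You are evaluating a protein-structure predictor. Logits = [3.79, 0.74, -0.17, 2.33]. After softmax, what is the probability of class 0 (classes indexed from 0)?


Exponentials: e^3.79=44.2564, e^0.74=2.0959, e^-0.17=0.8437, e^2.33=10.2779
Sum = 57.4739
Softmax = [0.77, 0.0365, 0.0147, 0.1788]
p[0] = 44.2564/57.4739 = 0.77

0.77


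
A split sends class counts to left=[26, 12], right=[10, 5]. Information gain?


Parent = [36, 17], H_parent = 0.9052
H_left = 0.8997 (n=38), H_right = 0.9183 (n=15)
H_children = (38/53)·0.8997 + (15/53)·0.9183 = 0.905
IG = 0.9052 - 0.905 = 0.0002

0.0002


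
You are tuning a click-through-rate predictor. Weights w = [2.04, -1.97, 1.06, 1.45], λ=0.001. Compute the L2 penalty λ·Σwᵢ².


‖w‖₂² = (2.04)² + (-1.97)² + (1.06)² + (1.45)²
     = 4.1616 + 3.8809 + 1.1236 + 2.1025
     = 11.2686
λ·‖w‖₂² = 0.001·11.2686 = 0.011269

0.011269


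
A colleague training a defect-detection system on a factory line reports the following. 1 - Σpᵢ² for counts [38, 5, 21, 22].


Probabilities: [38/86, 5/86, 21/86, 22/86] ≈ [0.4419, 0.0581, 0.2442, 0.2558]
Σpᵢ² = (1444 + 25 + 441 + 484)/86² = 2394/7396
Gini = 1 - Σpᵢ² = 1 - 2394/7396 = 0.6763

0.6763


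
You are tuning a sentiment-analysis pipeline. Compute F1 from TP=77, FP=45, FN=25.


Precision = 77/122 = 0.6311
Recall = 77/102 = 0.7549
F1 = 2·P·R/(P+R) = 2·TP/(2·TP+FP+FN) = 154/(154+45+25) = 154/224 = 0.6875

0.6875


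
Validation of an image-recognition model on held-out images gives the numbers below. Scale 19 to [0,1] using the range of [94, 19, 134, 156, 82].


min=19, max=156
(19-19)/(156-19) = 0/137 = 0.0

0.0


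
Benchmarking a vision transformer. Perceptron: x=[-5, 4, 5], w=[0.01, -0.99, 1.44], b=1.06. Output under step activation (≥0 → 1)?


z = (-5)·(0.01) + (4)·(-0.99) + (5)·(1.44) + 1.06
  = 4.25
step(z) = 1 (z≥0)

1


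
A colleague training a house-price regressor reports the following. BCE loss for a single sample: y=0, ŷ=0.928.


BCE = -[y·ln(p) + (1-y)·ln(1-p)]
= -0 - 1·ln(1-0.928)
= -ln(0.072) = 2.6311

2.6311


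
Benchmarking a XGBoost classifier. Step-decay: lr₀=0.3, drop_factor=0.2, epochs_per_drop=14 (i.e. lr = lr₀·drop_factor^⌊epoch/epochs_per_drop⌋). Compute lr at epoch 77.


n_drops = ⌊77/14⌋ = 5
lr = 0.3·0.2^5 = 0.3·0.00032 = 0.000096

0.000096


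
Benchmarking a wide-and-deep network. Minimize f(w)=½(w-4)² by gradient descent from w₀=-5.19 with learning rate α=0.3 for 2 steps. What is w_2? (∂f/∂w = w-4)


step 1: grad = -5.19-4 = -9.19; w = -5.19 - 0.3·(-9.19) = -2.433
step 2: grad = -2.433-4 = -6.433; w = -2.433 - 0.3·(-6.433) = -0.5031

-0.5031


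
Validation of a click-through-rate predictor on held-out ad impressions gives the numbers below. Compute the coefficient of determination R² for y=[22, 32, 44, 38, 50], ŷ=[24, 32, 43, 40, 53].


ȳ = 37.2
SS_res = Σ(y-ŷ)² = 18
SS_tot = Σ(y-ȳ)² = 468.8
R² = 1 - SS_res/SS_tot = 1 - 0.0384 = 0.9616

0.9616


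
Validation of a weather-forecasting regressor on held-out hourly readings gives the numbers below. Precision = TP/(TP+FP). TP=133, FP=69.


Precision = TP/(TP+FP)
= 133/(133+69)
= 133/202 = 65.84%

65.84%


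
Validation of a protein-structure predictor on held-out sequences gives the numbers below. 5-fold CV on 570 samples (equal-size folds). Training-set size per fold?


Fold size = 570/5 = 114
Training per fold = 570 - 114 = 456

456


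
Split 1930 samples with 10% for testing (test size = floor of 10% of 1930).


Test = ⌊1930·10/100⌋ = 193
Train = 1930 - 193 = 1737

Train: 1737, Test: 193


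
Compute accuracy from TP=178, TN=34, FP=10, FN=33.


Accuracy = (TP+TN)/(TP+TN+FP+FN)
= (178+34)/(255)
= 212/255 = 83.14%

83.14%


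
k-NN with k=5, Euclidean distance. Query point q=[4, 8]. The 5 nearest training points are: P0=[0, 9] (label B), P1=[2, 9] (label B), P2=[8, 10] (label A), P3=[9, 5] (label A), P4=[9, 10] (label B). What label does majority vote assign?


d(q,P0) = 4.1231  (label B)
d(q,P1) = 2.2361  (label B)
d(q,P2) = 4.4721  (label A)
d(q,P3) = 5.831  (label A)
d(q,P4) = 5.3852  (label B)
Votes: A=2, B=3
Majority → B

B


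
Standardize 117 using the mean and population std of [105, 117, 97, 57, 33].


μ = 81.8, σ = 31.638
z = (117 - 81.8)/31.638 = 1.1126

1.1126


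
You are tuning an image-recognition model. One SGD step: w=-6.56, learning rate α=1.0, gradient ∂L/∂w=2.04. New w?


w_new = w - α·∇
= -6.56 - 1.0·2.04
= -6.56 - 2.04
= -8.6

-8.6


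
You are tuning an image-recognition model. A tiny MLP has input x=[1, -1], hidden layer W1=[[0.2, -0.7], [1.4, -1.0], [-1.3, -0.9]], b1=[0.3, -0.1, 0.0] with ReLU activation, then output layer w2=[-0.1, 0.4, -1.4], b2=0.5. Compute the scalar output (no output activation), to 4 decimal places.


z1[0] = (0.2)·(1) + (-0.7)·(-1) + 0.3 = 1.2
z1[1] = (1.4)·(1) + (-1.0)·(-1) - 0.1 = 2.3
z1[2] = (-1.3)·(1) + (-0.9)·(-1) + 0.0 = -0.4
h = ReLU(z1) = [1.2, 2.3, 0.0]
output = (-0.1)·(1.2) + (0.4)·(2.3) + (-1.4)·(0.0) + 0.5 = 1.3

1.3


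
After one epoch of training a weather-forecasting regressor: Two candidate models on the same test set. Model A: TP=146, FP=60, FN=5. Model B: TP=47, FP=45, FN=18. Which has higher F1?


Model A: P=146/206=0.7087, R=146/151=0.9669, F1=2PR/(P+R)=2TP/(2TP+FP+FN)=292/357=0.8179
Model B: P=47/92=0.5109, R=47/65=0.7231, F1=2PR/(P+R)=2TP/(2TP+FP+FN)=94/157=0.5987
0.8179 > 0.5987 → Model A

Model A


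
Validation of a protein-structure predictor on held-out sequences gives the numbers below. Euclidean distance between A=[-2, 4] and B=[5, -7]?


d = √((-2-5)² + (4+ 7)²)
  = √(49 + 121)
  = √170 = 13.0384

13.0384


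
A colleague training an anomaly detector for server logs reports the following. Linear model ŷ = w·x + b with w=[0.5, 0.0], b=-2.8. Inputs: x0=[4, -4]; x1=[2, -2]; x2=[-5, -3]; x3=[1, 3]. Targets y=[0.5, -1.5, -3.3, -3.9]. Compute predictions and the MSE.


ŷ0 = (0.5)·(4) + (0.0)·(-4) - 2.8 = -0.8
ŷ1 = (0.5)·(2) + (0.0)·(-2) - 2.8 = -1.8
ŷ2 = (0.5)·(-5) + (0.0)·(-3) - 2.8 = -5.3
ŷ3 = (0.5)·(1) + (0.0)·(3) - 2.8 = -2.3
errors² = [1.69, 0.09, 4.0, 2.56]
MSE = 8.3400/4 = 2.085

2.085


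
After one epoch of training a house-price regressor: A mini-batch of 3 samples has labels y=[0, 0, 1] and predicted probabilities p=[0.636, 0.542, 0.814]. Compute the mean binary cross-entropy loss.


L[0] = -ln(1-0.636) = -ln(0.364) = 1.0106
L[1] = -ln(1-0.542) = -ln(0.458) = 0.7809
L[2] = -ln(0.814) = 0.2058
mean = (1.0106 + 0.7809 + 0.2058)/3 = 0.6658

0.6658


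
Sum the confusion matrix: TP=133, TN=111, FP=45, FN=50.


Total = TP + TN + FP + FN
= 133 + 111 + 45 + 50
= 339
(Predicted positive: 178, predicted negative: 161)

339


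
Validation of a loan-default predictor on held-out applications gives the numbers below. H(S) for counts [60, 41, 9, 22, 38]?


Probabilities: [60/170, 41/170, 9/170, 22/170, 38/170] ≈ [0.3529, 0.2412, 0.0529, 0.1294, 0.2235]
H = -((60/170)·log₂(60/170) + (41/170)·log₂(41/170) + (9/170)·log₂(9/170) + (22/170)·log₂(22/170) + (38/170)·log₂(38/170))
  = 2.1145 bits

2.1145 bits


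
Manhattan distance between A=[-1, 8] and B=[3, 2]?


d = |-1-3| + |8-2|
  = 4 + 6
  = 10

10


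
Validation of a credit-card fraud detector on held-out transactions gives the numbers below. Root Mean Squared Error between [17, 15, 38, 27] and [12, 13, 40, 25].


MSE = 37/4 = 9.25
RMSE = √(37/4) = 3.0414

3.0414


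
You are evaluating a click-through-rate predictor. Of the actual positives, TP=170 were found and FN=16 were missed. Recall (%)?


Recall = TP/(TP+FN)
= 170/(170+16)
= 170/186 = 91.4%

91.4%


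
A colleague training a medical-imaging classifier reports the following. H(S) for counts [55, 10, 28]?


Probabilities: [55/93, 10/93, 28/93] ≈ [0.5914, 0.1075, 0.3011]
H = -((55/93)·log₂(55/93) + (10/93)·log₂(10/93) + (28/93)·log₂(28/93))
  = 1.3155 bits

1.3155 bits


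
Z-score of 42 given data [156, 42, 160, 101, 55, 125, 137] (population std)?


μ = 110.8571, σ = 43.5806
z = (42 - 110.8571)/43.5806 = -1.58

-1.58


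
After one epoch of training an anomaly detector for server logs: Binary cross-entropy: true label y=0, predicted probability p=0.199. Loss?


BCE = -[y·ln(p) + (1-y)·ln(1-p)]
= -0 - 1·ln(1-0.199)
= -ln(0.801) = 0.2219

0.2219


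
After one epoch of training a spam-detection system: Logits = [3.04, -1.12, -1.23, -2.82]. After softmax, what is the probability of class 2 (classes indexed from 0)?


Exponentials: e^3.04=20.9052, e^-1.12=0.3263, e^-1.23=0.2923, e^-2.82=0.0596
Sum = 21.5834
Softmax = [0.9686, 0.0151, 0.0135, 0.0028]
p[2] = 0.2923/21.5834 = 0.0135

0.0135


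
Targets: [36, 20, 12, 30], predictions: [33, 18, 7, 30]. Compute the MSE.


Squared errors: (36-33)²=9, (20-18)²=4, (12-7)²=25, (30-30)²=0
Sum = 38
MSE = 38/4 = 19/2

19/2


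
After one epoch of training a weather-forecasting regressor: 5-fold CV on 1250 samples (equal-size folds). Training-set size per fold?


Fold size = 1250/5 = 250
Training per fold = 1250 - 250 = 1000

1000


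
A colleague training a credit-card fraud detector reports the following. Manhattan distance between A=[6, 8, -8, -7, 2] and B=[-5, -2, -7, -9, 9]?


d = |6+ 5| + |8+ 2| + |-8+ 7| + |-7+ 9| + |2-9|
  = 11 + 10 + 1 + 2 + 7
  = 31

31


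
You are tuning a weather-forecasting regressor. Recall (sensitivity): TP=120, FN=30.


Recall = TP/(TP+FN)
= 120/(120+30)
= 120/150 = 80.0%

80.0%


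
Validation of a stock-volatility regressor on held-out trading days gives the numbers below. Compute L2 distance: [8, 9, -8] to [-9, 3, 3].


d = √((8+ 9)² + (9-3)² + (-8-3)²)
  = √(289 + 36 + 121)
  = √446 = 21.1187

21.1187


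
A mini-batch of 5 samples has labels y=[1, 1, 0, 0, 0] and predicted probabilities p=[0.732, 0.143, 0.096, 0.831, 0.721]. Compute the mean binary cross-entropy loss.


L[0] = -ln(0.732) = 0.312
L[1] = -ln(0.143) = 1.9449
L[2] = -ln(1-0.096) = -ln(0.904) = 0.1009
L[3] = -ln(1-0.831) = -ln(0.169) = 1.7779
L[4] = -ln(1-0.721) = -ln(0.279) = 1.2765
mean = (0.312 + 1.9449 + 0.1009 + 1.7779 + 1.2765)/5 = 1.0824

1.0824


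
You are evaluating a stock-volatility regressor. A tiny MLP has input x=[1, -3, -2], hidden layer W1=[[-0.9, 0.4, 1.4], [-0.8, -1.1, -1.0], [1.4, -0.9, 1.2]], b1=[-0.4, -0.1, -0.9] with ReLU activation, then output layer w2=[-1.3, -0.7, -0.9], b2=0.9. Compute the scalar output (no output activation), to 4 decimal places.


z1[0] = (-0.9)·(1) + (0.4)·(-3) + (1.4)·(-2) - 0.4 = -5.3
z1[1] = (-0.8)·(1) + (-1.1)·(-3) + (-1.0)·(-2) - 0.1 = 4.4
z1[2] = (1.4)·(1) + (-0.9)·(-3) + (1.2)·(-2) - 0.9 = 0.8
h = ReLU(z1) = [0.0, 4.4, 0.8]
output = (-1.3)·(0.0) + (-0.7)·(4.4) + (-0.9)·(0.8) + 0.9 = -2.9

-2.9


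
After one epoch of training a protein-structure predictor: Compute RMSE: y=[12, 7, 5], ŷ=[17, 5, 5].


MSE = 29/3 = 9.6667
RMSE = √(29/3) = 3.1091

3.1091


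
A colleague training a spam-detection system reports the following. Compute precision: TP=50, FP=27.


Precision = TP/(TP+FP)
= 50/(50+27)
= 50/77 = 64.94%

64.94%


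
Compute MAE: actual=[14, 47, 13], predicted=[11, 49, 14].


Absolute errors: |14-11|=3, |47-49|=2, |13-14|=1
Sum = 6
MAE = 6/3 = 2

2


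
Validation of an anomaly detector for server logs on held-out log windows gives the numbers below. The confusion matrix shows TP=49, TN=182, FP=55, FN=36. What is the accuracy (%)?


Accuracy = (TP+TN)/(TP+TN+FP+FN)
= (49+182)/(322)
= 231/322 = 71.74%

71.74%


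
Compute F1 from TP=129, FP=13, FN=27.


Precision = 129/142 = 0.9085
Recall = 129/156 = 0.8269
F1 = 2·P·R/(P+R) = 2·TP/(2·TP+FP+FN) = 258/(258+13+27) = 258/298 = 0.8658

0.8658


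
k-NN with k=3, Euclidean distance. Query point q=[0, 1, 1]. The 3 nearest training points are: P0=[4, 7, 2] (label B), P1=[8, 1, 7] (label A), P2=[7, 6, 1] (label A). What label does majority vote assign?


d(q,P0) = 7.2801  (label B)
d(q,P1) = 10.0  (label A)
d(q,P2) = 8.6023  (label A)
Votes: A=2, B=1
Majority → A

A


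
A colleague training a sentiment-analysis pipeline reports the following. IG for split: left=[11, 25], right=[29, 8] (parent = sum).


Parent = [40, 33], H_parent = 0.9934
H_left = 0.888 (n=36), H_right = 0.7532 (n=37)
H_children = (36/73)·0.888 + (37/73)·0.7532 = 0.8197
IG = 0.9934 - 0.8197 = 0.1737

0.1737


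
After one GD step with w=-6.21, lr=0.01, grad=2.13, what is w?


w_new = w - α·∇
= -6.21 - 0.01·2.13
= -6.21 - 0.0213
= -6.2313

-6.2313


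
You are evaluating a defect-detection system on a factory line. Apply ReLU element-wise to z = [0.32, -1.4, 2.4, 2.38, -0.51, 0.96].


ReLU(0.32) = max(0, 0.32) = 0.32
ReLU(-1.4) = max(0, -1.4) = 0.0
ReLU(2.4) = max(0, 2.4) = 2.4
ReLU(2.38) = max(0, 2.38) = 2.38
ReLU(-0.51) = max(0, -0.51) = 0.0
ReLU(0.96) = max(0, 0.96) = 0.96
result = [0.32, 0.0, 2.4, 2.38, 0.0, 0.96]

[0.32, 0.0, 2.4, 2.38, 0.0, 0.96]


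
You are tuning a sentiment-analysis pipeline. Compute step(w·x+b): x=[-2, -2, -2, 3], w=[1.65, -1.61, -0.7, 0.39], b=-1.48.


z = (-2)·(1.65) + (-2)·(-1.61) + (-2)·(-0.7) + (3)·(0.39) - 1.48
  = 1.01
step(z) = 1 (z≥0)

1


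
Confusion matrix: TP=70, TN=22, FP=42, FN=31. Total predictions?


Total = TP + TN + FP + FN
= 70 + 22 + 42 + 31
= 165
(Predicted positive: 112, predicted negative: 53)

165


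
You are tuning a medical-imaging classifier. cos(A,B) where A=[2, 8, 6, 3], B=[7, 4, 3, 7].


A·B = 2·7 + 8·4 + 6·3 + 3·7 = 85
‖A‖ = √113 = 10.6301, ‖B‖ = √123 = 11.0905
cos = 85/(√113·√123) = 85/√13899 = 0.721

0.721


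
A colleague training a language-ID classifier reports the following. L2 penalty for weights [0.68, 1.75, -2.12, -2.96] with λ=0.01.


‖w‖₂² = (0.68)² + (1.75)² + (-2.12)² + (-2.96)²
     = 0.4624 + 3.0625 + 4.4944 + 8.7616
     = 16.7809
λ·‖w‖₂² = 0.01·16.7809 = 0.167809

0.167809


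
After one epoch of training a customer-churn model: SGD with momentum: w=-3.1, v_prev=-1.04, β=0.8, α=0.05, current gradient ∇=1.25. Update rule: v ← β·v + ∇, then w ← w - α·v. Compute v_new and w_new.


v_new = 0.8·-1.04 + 1.25 = -0.832 + 1.25 = 0.418
w_new = -3.1 - 0.05·0.418 = -3.1 - 0.0209 = -3.1209

v_new=0.418, w_new=-3.1209


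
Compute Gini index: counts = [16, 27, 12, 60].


Probabilities: [16/115, 27/115, 12/115, 60/115] ≈ [0.1391, 0.2348, 0.1043, 0.5217]
Σpᵢ² = (256 + 729 + 144 + 3600)/115² = 4729/13225
Gini = 1 - Σpᵢ² = 1 - 4729/13225 = 0.6424

0.6424


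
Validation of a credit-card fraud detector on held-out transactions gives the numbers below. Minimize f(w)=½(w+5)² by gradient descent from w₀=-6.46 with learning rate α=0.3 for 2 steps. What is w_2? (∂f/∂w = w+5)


step 1: grad = -6.46+5 = -1.46; w = -6.46 - 0.3·(-1.46) = -6.022
step 2: grad = -6.022+5 = -1.022; w = -6.022 - 0.3·(-1.022) = -5.7154

-5.7154


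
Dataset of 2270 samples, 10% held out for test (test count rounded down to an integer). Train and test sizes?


Test = ⌊2270·10/100⌋ = 227
Train = 2270 - 227 = 2043

Train: 2043, Test: 227


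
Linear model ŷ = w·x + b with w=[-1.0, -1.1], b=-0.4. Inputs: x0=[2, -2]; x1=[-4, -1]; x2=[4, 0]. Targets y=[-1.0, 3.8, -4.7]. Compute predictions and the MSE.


ŷ0 = (-1.0)·(2) + (-1.1)·(-2) - 0.4 = -0.2
ŷ1 = (-1.0)·(-4) + (-1.1)·(-1) - 0.4 = 4.7
ŷ2 = (-1.0)·(4) + (-1.1)·(0) - 0.4 = -4.4
errors² = [0.64, 0.81, 0.09]
MSE = 1.5400/3 = 0.5133

0.5133


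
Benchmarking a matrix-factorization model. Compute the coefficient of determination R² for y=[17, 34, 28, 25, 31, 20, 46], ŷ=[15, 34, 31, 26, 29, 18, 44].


ȳ = 28.7143
SS_res = Σ(y-ŷ)² = 26
SS_tot = Σ(y-ȳ)² = 559.43
R² = 1 - SS_res/SS_tot = 1 - 0.0465 = 0.9535

0.9535


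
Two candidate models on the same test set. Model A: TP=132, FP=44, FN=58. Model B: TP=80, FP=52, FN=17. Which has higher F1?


Model A: P=132/176=0.75, R=132/190=0.6947, F1=2PR/(P+R)=2TP/(2TP+FP+FN)=264/366=0.7213
Model B: P=80/132=0.6061, R=80/97=0.8247, F1=2PR/(P+R)=2TP/(2TP+FP+FN)=160/229=0.6987
0.7213 > 0.6987 → Model A

Model A


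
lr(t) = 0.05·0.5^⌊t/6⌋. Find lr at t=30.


n_drops = ⌊30/6⌋ = 5
lr = 0.05·0.5^5 = 0.05·0.03125 = 0.0015625

0.0015625


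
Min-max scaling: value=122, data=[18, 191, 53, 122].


min=18, max=191
(122-18)/(191-18) = 104/173 = 0.6012

0.6012


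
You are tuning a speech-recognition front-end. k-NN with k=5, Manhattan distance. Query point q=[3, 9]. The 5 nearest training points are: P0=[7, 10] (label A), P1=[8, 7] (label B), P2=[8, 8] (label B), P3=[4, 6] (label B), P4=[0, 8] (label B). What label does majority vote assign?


d(q,P0) = 5  (label A)
d(q,P1) = 7  (label B)
d(q,P2) = 6  (label B)
d(q,P3) = 4  (label B)
d(q,P4) = 4  (label B)
Votes: A=1, B=4
Majority → B

B


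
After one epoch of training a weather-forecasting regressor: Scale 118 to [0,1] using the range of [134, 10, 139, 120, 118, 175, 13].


min=10, max=175
(118-10)/(175-10) = 108/165 = 0.6545

0.6545


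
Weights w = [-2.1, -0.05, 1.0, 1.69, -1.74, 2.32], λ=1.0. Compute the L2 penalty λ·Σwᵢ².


‖w‖₂² = (-2.1)² + (-0.05)² + (1.0)² + (1.69)² + (-1.74)² + (2.32)²
     = 4.41 + 0.0025 + 1 + 2.8561 + 3.0276 + 5.3824
     = 16.6786
λ·‖w‖₂² = 1.0·16.6786 = 16.6786

16.6786


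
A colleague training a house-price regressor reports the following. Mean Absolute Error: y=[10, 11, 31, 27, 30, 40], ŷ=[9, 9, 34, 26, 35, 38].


Absolute errors: |10-9|=1, |11-9|=2, |31-34|=3, |27-26|=1, |30-35|=5, |40-38|=2
Sum = 14
MAE = 14/6 = 7/3

7/3
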